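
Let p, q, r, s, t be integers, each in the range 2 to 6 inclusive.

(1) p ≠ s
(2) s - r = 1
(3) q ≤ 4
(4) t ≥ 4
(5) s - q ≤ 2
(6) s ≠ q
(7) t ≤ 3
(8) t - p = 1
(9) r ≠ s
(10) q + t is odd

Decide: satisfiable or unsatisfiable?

From constraint 4: t ≥ 4. From constraint 7: t ≤ 3. But 3 < 4, so no value of t works.

Unsatisfiable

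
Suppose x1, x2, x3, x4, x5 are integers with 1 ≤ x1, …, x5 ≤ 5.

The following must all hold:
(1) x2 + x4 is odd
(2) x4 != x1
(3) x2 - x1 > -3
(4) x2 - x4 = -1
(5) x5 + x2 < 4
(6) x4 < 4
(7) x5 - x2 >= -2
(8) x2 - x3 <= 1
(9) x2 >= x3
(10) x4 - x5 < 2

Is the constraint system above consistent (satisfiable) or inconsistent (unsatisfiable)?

Satisfiable

One satisfying assignment is x1 = 3, x2 = 1, x3 = 1, x4 = 2, x5 = 1.
For the less obvious constraints — constraint 3: x2 - x1 = -2; constraint 4: x2 - x4 = -1 — and the others hold by inspection.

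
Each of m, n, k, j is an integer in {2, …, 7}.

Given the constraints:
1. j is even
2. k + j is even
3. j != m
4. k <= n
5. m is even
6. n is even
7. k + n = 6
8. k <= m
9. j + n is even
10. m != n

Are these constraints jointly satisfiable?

The assignment m = 6, n = 4, k = 2, j = 4 works:
  constraint 1 holds since j = 4 is even.
  constraint 7 holds since k + n = 6.
The rest check out directly.

Satisfiable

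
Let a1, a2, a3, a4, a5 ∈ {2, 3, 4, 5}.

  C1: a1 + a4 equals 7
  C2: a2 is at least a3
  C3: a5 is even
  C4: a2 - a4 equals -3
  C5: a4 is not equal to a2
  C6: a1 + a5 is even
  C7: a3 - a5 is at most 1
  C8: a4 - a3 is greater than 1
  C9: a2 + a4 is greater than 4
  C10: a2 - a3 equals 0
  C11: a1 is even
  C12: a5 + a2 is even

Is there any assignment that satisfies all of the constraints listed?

Satisfiable

Take a1 = 2, a2 = 2, a3 = 2, a4 = 5, a5 = 2. Then constraint 1: a1 + a4 = 7; constraint 4: a2 - a4 = -3; constraint 7: a3 - a5 = 0, and every other listed constraint is also met.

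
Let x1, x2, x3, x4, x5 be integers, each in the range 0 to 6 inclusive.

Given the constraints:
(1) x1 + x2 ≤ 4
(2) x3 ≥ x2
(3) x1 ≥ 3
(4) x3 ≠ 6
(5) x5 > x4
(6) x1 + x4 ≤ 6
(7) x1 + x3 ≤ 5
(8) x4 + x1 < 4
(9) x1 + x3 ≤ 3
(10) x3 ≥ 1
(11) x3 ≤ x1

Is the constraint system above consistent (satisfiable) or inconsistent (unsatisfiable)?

From constraint 3: x1 ≥ 3. From constraint 10: x3 ≥ 1. Hence x1 + x3 ≥ 4. But constraint 9 requires x1 + x3 ≤ 3, and 3 < 4. Contradiction.

Unsatisfiable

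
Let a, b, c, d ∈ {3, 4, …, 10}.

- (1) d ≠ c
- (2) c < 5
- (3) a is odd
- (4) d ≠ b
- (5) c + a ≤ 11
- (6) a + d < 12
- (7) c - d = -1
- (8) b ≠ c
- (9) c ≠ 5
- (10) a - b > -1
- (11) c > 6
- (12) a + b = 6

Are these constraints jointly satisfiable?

From constraint 11: c ≥ 7. From constraint 2: c ≤ 4. But 4 < 7, so no value of c works.

Unsatisfiable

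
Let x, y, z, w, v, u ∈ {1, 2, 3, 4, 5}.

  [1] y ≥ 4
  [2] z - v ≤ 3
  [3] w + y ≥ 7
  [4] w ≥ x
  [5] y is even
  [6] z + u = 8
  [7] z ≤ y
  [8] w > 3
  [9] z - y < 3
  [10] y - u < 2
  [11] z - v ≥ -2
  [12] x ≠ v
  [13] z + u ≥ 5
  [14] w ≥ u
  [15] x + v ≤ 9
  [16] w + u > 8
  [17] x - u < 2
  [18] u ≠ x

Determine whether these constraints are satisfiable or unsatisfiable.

One satisfying assignment is x = 5, y = 4, z = 4, w = 5, v = 4, u = 4.
For the less obvious constraints — constraint 2: z - v = 0; constraint 3: w + y = 9; constraint 6: z + u = 8 — and the others hold by inspection.

Satisfiable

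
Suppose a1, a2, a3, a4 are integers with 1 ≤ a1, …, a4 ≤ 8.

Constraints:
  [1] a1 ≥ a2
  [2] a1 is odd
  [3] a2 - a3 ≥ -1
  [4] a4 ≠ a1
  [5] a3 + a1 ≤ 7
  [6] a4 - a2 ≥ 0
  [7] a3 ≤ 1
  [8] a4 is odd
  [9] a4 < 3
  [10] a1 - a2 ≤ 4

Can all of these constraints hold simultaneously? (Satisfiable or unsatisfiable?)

Satisfiable

Setting (a1, a2, a3, a4) = (3, 1, 1, 1) satisfies everything: constraint 3: a2 - a3 = 0; constraint 5: a3 + a1 = 4, and the others follow.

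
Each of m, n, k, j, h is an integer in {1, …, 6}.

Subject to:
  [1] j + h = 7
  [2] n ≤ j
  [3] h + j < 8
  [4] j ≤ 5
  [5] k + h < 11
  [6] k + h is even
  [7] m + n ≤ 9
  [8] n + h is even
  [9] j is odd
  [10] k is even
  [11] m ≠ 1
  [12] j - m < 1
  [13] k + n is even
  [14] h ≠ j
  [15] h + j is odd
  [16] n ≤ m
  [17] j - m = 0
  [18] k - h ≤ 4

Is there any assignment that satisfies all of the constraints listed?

One satisfying assignment is m = 5, n = 2, k = 6, j = 5, h = 2.
For the less obvious constraints — constraint 1: j + h = 7; constraint 3: h + j = 7 — and the others hold by inspection.

Satisfiable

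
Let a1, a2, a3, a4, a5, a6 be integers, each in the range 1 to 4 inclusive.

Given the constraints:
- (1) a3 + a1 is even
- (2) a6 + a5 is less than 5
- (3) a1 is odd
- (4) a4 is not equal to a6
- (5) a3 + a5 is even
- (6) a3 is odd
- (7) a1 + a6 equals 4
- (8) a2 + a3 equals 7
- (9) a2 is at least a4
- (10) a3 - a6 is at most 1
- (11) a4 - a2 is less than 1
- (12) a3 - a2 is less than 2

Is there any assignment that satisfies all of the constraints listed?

Satisfiable

Take a1 = 1, a2 = 4, a3 = 3, a4 = 2, a5 = 1, a6 = 3. Then constraint 2: a6 + a5 = 4; constraint 7: a1 + a6 = 4; constraint 8: a2 + a3 = 7, and every other listed constraint is also met.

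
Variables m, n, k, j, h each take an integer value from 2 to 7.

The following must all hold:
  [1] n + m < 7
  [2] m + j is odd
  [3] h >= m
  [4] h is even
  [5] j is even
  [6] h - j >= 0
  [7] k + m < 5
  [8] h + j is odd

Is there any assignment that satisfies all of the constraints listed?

Unsatisfiable

Constraint 4 makes h even and constraint 5 makes j even, so h + j must be even. Constraint 8 says h + j is odd — contradiction.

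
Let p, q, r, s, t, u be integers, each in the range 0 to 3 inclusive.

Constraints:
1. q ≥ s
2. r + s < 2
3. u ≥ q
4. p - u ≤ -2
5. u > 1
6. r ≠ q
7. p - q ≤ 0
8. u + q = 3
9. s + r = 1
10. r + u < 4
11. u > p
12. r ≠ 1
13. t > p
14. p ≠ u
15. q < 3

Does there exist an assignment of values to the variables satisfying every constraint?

Take p = 0, q = 1, r = 0, s = 1, t = 2, u = 2. Then constraint 2: r + s = 1; constraint 4: p - u = -2, and every other listed constraint is also met.

Satisfiable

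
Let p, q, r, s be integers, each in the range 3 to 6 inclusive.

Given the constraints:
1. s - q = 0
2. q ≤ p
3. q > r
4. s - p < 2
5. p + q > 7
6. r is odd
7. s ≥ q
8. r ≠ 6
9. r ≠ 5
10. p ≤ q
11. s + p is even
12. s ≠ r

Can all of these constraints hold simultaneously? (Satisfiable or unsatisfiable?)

Try p = 4, q = 4, r = 3, s = 4.
Check constraint 1: s - q = 0; constraint 4: s - p = 0; constraint 5: p + q = 8. The remaining constraints are straightforward to verify.

Satisfiable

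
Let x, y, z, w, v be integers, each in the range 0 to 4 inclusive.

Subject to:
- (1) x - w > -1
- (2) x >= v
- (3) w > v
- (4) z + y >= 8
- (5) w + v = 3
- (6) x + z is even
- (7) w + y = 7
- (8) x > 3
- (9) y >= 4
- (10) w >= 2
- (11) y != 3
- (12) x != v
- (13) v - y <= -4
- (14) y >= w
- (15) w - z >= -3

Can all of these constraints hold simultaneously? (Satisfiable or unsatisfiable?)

Try x = 4, y = 4, z = 4, w = 3, v = 0.
Check constraint 1: x - w = 1; constraint 4: z + y = 8; constraint 5: w + v = 3. The remaining constraints are straightforward to verify.

Satisfiable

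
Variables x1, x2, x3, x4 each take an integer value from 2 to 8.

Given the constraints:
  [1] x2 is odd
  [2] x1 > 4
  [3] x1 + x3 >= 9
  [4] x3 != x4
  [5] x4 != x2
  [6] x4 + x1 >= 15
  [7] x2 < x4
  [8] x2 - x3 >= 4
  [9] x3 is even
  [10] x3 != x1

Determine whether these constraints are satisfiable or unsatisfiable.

Satisfiable

Try x1 = 8, x2 = 7, x3 = 2, x4 = 8.
Check constraint 3: x1 + x3 = 10; constraint 6: x4 + x1 = 16. The remaining constraints are straightforward to verify.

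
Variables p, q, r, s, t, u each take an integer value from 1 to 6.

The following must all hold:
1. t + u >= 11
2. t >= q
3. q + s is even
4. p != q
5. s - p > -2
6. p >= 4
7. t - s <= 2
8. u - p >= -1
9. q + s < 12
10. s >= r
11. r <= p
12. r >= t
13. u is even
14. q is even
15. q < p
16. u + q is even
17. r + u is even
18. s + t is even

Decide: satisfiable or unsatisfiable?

Satisfiable

Try p = 6, q = 4, r = 6, s = 6, t = 6, u = 6.
Check constraint 1: t + u = 12; constraint 5: s - p = 0; constraint 7: t - s = 0. The remaining constraints are straightforward to verify.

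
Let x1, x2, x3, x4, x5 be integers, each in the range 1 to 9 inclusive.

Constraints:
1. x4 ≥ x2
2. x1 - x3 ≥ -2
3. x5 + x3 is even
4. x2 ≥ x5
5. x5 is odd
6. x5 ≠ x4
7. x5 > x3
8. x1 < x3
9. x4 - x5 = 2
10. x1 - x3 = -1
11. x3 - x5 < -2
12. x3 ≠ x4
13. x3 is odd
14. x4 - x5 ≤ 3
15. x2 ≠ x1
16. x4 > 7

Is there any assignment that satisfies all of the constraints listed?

One satisfying assignment is x1 = 2, x2 = 7, x3 = 3, x4 = 9, x5 = 7.
For the less obvious constraints — constraint 2: x1 - x3 = -1; constraint 9: x4 - x5 = 2; constraint 10: x1 - x3 = -1 — and the others hold by inspection.

Satisfiable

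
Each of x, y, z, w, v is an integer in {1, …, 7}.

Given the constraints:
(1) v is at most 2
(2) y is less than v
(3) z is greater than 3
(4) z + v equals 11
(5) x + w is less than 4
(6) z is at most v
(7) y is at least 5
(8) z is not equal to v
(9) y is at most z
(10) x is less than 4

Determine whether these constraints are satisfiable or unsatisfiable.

Unsatisfiable

From constraints 7 and 9: z ≥ y and y ≥ 5, so z ≥ 5. From constraints 1 and 6: z ≤ v and v ≤ 2, so z ≤ 2. But 2 < 5, so no value of z works.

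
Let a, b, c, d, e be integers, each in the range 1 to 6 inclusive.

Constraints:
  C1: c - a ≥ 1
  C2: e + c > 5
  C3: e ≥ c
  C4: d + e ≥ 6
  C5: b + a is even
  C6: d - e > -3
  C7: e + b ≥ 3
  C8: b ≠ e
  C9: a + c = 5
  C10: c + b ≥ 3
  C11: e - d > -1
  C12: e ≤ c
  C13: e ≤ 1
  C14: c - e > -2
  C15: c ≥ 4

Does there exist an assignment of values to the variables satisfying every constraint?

From constraints 3 and 15: e ≥ c and c ≥ 4, so e ≥ 4. From constraint 13: e ≤ 1. But 1 < 4, so no value of e works.

Unsatisfiable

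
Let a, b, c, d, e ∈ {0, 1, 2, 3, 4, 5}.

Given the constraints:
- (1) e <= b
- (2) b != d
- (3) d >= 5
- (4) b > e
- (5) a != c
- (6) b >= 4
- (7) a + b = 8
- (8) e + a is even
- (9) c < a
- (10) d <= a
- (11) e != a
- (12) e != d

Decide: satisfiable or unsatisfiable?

From constraints 3 and 10: a ≥ d ≥ 5. From constraint 6: b ≥ 4. Hence a + b ≥ 9. But constraint 7 requires a + b = 8, and 8 < 9. Contradiction.

Unsatisfiable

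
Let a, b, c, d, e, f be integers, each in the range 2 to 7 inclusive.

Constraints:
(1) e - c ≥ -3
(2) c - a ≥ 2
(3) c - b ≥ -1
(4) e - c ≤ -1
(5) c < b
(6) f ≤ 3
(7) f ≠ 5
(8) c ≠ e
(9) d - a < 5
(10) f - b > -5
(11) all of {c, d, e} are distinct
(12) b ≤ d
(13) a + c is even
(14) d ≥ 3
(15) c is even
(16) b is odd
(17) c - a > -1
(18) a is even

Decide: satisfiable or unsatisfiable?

Satisfiable

One satisfying assignment is a = 2, b = 5, c = 4, d = 5, e = 2, f = 3.
For the less obvious constraints — constraint 1: e - c = -2; constraint 2: c - a = 2; constraint 3: c - b = -1 — and the others hold by inspection.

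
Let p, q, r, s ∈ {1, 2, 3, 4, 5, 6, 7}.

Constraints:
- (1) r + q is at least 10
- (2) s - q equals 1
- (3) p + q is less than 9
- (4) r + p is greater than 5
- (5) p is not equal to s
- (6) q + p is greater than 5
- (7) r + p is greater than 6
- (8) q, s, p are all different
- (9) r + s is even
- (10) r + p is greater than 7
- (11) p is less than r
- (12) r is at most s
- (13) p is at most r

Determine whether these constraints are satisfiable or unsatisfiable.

Try p = 1, q = 6, r = 7, s = 7.
Check constraint 1: r + q = 13; constraint 2: s - q = 1. The remaining constraints are straightforward to verify.

Satisfiable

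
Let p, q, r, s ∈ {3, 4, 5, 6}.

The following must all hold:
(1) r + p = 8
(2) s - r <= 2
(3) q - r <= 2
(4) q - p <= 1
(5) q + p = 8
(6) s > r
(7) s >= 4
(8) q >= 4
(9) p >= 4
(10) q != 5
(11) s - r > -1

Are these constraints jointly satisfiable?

Satisfiable

The assignment p = 4, q = 4, r = 4, s = 6 works:
  constraint 1 holds since r + p = 8.
  constraint 2 holds since s - r = 2.
  constraint 3 holds since q - r = 0.
The rest check out directly.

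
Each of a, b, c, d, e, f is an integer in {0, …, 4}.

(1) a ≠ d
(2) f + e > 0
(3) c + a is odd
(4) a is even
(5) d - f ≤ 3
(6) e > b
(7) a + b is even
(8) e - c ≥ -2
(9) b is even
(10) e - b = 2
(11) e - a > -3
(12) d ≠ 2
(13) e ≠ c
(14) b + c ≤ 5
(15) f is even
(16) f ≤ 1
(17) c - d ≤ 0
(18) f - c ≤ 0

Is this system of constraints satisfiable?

Take a = 2, b = 0, c = 3, d = 3, e = 2, f = 0. Then constraint 2: f + e = 2; constraint 5: d - f = 3, and every other listed constraint is also met.

Satisfiable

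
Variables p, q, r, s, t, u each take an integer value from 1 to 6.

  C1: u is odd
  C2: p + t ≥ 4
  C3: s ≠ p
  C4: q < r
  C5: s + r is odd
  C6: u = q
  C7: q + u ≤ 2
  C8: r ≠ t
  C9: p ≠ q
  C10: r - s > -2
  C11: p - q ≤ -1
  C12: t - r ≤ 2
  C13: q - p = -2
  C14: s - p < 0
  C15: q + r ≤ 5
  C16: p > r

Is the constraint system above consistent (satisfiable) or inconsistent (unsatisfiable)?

Constraints 4, 11, and 16 give p < q, q < r, r < p. Chaining: p < q < r < p, which forces p < p — impossible.

Unsatisfiable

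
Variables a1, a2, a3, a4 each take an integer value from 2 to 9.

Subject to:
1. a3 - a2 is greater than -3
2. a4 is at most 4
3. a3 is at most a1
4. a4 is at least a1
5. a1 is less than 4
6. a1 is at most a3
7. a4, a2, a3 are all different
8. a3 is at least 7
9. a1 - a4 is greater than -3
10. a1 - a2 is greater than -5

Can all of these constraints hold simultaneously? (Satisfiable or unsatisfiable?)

Unsatisfiable

From constraints 3 and 8: a1 ≥ a3 and a3 ≥ 7, so a1 ≥ 7. From constraints 2 and 4: a1 ≤ a4 and a4 ≤ 4, so a1 ≤ 4. But 4 < 7, so no value of a1 works.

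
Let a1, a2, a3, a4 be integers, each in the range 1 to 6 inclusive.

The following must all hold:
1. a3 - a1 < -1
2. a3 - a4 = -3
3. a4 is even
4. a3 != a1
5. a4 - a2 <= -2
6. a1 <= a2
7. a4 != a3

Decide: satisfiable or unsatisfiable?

The assignment a1 = 5, a2 = 6, a3 = 1, a4 = 4 works:
  constraint 1 holds since a3 - a1 = -4.
  constraint 2 holds since a3 - a4 = -3.
The rest check out directly.

Satisfiable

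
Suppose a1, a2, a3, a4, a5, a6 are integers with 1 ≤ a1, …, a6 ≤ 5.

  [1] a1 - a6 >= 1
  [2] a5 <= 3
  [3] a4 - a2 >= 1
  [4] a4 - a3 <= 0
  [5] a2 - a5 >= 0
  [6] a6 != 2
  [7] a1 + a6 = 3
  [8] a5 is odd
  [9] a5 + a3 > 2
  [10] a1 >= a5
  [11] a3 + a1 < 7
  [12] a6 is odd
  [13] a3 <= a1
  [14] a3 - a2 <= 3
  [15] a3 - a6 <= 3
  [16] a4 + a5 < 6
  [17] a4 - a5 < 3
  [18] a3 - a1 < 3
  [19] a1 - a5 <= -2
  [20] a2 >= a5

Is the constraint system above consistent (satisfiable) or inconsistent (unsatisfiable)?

Unsatisfiable

Constraints 1, 3, 4, 5, 15, and 19 give a6 − a3 ≥ -3, a3 − a4 ≥ 0, a4 − a2 ≥ 1, a2 − a5 ≥ 0, a5 − a1 ≥ 2, a1 − a6 ≥ 1.
Adding all 6 inequalities: the left sides telescope to 0, and the right sides sum to (-3) + 0 + 1 + 0 + 2 + 1 = 1. So 0 ≥ 1, which is false.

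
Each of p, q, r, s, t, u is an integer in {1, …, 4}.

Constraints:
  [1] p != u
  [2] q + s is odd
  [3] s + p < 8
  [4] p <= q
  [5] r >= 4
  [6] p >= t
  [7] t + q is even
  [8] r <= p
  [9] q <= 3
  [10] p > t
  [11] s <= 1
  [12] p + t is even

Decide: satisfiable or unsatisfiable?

Unsatisfiable

From constraints 5 and 8: p ≥ r and r ≥ 4, so p ≥ 4. From constraints 4 and 9: p ≤ q and q ≤ 3, so p ≤ 3. But 3 < 4, so no value of p works.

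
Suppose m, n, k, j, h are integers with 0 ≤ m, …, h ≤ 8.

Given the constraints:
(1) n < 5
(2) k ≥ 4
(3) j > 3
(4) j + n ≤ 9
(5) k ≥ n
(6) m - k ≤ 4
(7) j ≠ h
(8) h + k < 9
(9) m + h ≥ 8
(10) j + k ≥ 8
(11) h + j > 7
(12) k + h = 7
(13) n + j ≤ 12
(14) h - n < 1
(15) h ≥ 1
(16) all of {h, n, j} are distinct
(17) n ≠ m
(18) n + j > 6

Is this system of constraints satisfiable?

Take m = 8, n = 3, k = 5, j = 6, h = 2. Then constraint 4: j + n = 9; constraint 6: m - k = 3, and every other listed constraint is also met.

Satisfiable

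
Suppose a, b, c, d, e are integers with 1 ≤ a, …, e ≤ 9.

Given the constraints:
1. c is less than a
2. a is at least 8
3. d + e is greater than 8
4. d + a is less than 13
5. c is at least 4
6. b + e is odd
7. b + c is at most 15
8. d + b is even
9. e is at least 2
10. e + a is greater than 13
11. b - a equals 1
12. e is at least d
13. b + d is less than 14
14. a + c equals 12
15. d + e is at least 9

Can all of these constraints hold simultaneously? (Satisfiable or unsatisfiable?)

Satisfiable

Try a = 8, b = 9, c = 4, d = 3, e = 8.
Check constraint 3: d + e = 11; constraint 4: d + a = 11. The remaining constraints are straightforward to verify.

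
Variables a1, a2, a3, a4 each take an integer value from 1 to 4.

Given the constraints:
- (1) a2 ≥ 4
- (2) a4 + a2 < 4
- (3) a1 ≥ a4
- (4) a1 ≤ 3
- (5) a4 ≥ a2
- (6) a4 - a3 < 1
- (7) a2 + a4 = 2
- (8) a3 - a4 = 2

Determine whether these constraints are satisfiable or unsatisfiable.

Unsatisfiable

From constraints 1 and 5: a4 ≥ a2 and a2 ≥ 4, so a4 ≥ 4. From constraints 3 and 4: a4 ≤ a1 and a1 ≤ 3, so a4 ≤ 3. But 3 < 4, so no value of a4 works.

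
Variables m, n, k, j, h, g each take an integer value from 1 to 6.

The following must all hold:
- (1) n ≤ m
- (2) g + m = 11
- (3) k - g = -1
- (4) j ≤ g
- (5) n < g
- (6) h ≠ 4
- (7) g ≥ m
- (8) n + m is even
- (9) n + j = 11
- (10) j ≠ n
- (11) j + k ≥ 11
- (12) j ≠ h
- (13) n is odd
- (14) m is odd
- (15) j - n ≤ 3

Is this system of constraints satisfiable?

Satisfiable

One satisfying assignment is m = 5, n = 5, k = 5, j = 6, h = 1, g = 6.
For the less obvious constraints — constraint 2: g + m = 11; constraint 3: k - g = -1; constraint 9: n + j = 11 — and the others hold by inspection.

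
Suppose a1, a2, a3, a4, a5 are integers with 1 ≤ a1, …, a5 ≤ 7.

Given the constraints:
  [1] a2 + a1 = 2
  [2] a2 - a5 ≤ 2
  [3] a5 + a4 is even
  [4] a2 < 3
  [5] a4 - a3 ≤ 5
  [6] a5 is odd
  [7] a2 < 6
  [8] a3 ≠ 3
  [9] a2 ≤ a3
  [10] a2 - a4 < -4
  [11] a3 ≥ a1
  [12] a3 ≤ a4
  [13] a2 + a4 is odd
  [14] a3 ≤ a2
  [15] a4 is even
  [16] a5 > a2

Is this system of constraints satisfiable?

Unsatisfiable

Constraint 6 makes a5 odd and constraint 15 makes a4 even, so a5 + a4 must be odd. Constraint 3 says a5 + a4 is even — contradiction.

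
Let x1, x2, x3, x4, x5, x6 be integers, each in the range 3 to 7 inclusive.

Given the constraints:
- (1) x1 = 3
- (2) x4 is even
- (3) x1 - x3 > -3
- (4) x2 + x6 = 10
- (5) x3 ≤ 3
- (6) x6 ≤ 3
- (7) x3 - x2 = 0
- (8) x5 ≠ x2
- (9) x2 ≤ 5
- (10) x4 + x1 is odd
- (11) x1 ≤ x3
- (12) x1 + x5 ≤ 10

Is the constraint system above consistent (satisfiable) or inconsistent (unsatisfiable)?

Unsatisfiable

From constraint 9: x2 ≤ 5. From constraint 6: x6 ≤ 3. Hence x2 + x6 ≤ 8. But constraint 4 requires x2 + x6 = 10, and 10 > 8. Contradiction.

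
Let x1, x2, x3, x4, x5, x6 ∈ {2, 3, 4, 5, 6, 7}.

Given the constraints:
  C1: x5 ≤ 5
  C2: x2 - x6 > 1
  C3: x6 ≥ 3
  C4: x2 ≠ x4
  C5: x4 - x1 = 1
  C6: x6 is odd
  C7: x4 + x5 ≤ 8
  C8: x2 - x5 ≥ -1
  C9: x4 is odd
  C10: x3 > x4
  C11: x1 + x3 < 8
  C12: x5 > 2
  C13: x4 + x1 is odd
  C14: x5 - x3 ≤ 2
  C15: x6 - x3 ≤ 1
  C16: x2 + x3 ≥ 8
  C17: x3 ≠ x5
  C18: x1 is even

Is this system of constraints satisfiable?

Satisfiable

Try x1 = 2, x2 = 6, x3 = 5, x4 = 3, x5 = 4, x6 = 3.
Check constraint 2: x2 - x6 = 3; constraint 5: x4 - x1 = 1. The remaining constraints are straightforward to verify.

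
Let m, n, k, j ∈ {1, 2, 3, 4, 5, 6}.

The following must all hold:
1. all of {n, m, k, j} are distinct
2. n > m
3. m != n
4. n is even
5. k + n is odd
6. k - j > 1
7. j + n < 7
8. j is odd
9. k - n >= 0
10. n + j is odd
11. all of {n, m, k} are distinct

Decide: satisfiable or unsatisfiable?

Setting (m, n, k, j) = (1, 2, 5, 3) satisfies everything: constraint 6: k - j = 2; constraint 7: j + n = 5; constraint 9: k - n = 3, and the others follow.

Satisfiable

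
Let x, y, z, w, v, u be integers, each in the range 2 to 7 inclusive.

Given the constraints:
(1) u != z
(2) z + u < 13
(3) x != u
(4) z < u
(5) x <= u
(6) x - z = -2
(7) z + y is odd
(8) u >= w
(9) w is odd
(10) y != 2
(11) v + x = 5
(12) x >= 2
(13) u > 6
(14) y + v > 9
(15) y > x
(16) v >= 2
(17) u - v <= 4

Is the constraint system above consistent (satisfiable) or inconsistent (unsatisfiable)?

Satisfiable

Take x = 2, y = 7, z = 4, w = 7, v = 3, u = 7. Then constraint 2: z + u = 11; constraint 6: x - z = -2, and every other listed constraint is also met.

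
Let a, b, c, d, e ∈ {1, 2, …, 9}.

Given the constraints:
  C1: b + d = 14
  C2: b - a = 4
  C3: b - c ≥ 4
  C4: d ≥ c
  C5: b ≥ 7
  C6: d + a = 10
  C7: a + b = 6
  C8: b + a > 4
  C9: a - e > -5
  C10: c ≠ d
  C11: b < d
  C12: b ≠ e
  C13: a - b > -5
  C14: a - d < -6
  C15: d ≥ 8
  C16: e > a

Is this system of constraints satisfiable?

Unsatisfiable

From constraint 5: b ≥ 7. From constraint 15: d ≥ 8. Hence b + d ≥ 15. But constraint 1 requires b + d = 14, and 14 < 15. Contradiction.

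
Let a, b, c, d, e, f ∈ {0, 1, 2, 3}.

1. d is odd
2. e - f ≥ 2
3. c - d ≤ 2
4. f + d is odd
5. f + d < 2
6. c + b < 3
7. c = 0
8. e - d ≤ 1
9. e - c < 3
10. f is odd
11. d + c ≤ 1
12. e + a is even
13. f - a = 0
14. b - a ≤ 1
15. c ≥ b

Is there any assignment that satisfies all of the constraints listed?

Constraint 10 makes f odd and constraint 1 makes d odd, so f + d must be even. Constraint 4 says f + d is odd — contradiction.

Unsatisfiable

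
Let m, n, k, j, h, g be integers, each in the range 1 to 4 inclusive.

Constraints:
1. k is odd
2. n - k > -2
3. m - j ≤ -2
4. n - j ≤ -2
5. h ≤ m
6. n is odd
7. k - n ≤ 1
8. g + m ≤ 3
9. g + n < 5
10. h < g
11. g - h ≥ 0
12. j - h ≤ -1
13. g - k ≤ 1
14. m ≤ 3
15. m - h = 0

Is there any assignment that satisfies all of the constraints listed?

Unsatisfiable

Constraints 4, 7, 11, 12, and 13 give h − j ≥ 1, j − n ≥ 2, n − k ≥ -1, k − g ≥ -1, g − h ≥ 0.
Adding all 5 inequalities: the left sides telescope to 0, and the right sides sum to 1 + 2 + (-1) + (-1) + 0 = 1. So 0 ≥ 1, which is false.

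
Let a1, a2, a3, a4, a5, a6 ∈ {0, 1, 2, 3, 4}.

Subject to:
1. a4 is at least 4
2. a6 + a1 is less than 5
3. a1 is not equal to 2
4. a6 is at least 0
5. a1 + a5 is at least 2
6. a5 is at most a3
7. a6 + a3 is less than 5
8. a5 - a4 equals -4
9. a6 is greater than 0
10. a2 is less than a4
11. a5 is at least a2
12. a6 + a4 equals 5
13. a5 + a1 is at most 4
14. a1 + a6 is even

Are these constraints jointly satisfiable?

Satisfiable

Try a1 = 3, a2 = 0, a3 = 3, a4 = 4, a5 = 0, a6 = 1.
Check constraint 2: a6 + a1 = 4; constraint 5: a1 + a5 = 3. The remaining constraints are straightforward to verify.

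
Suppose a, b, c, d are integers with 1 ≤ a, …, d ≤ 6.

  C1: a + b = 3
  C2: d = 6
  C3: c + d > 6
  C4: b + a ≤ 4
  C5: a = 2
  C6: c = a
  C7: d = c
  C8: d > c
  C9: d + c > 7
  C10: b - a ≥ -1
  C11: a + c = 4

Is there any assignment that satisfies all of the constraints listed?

Constraint 2 fixes d = 6 and constraint 5 fixes a = 2. Constraints 6 and 7 give d = c = a, so d = a. But 6 ≠ 2 — contradiction.

Unsatisfiable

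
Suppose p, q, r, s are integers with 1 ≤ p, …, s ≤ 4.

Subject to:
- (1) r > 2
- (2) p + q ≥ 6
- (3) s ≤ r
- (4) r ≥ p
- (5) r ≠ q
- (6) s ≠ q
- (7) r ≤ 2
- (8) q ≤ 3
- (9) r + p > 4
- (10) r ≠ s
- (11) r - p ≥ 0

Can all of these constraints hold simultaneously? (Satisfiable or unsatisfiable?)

From constraints 4 and 7: p ≤ r ≤ 2. From constraint 8: q ≤ 3. Hence p + q ≤ 5. But constraint 2 requires p + q ≥ 6, and 6 > 5. Contradiction.

Unsatisfiable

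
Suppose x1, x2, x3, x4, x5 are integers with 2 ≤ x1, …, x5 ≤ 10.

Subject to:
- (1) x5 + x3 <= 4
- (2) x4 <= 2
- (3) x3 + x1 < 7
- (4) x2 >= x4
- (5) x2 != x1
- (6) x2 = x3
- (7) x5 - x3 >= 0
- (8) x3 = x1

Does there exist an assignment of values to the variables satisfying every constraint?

Unsatisfiable

From constraints 6 and 8, x2 = x3 = x1, so x2 = x1. But constraint 5 says x2 ≠ x1. Contradiction.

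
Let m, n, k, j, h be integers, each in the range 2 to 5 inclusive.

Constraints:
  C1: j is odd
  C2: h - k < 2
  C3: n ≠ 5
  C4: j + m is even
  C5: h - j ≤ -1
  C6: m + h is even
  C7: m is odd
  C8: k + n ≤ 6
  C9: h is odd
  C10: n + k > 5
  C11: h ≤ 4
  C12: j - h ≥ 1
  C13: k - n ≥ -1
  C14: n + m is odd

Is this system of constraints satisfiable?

Satisfiable

One satisfying assignment is m = 5, n = 2, k = 4, j = 5, h = 3.
For the less obvious constraints — constraint 2: h - k = -1; constraint 5: h - j = -2 — and the others hold by inspection.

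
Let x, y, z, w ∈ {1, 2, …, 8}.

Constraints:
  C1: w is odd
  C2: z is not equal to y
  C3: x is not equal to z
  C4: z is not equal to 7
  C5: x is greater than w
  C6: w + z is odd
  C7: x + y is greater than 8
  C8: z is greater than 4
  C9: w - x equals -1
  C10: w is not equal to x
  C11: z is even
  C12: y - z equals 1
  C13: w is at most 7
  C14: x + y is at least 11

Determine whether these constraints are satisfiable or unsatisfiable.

Take x = 4, y = 7, z = 6, w = 3. Then constraint 7: x + y = 11; constraint 9: w - x = -1, and every other listed constraint is also met.

Satisfiable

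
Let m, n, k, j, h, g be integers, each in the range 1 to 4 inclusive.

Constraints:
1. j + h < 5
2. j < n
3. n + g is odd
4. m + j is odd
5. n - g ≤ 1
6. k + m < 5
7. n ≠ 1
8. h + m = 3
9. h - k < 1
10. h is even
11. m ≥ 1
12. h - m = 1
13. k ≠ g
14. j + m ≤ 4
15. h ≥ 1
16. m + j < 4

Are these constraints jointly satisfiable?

The assignment m = 1, n = 3, k = 3, j = 2, h = 2, g = 4 works:
  constraint 1 holds since j + h = 4.
  constraint 5 holds since n - g = -1.
  constraint 6 holds since k + m = 4.
The rest check out directly.

Satisfiable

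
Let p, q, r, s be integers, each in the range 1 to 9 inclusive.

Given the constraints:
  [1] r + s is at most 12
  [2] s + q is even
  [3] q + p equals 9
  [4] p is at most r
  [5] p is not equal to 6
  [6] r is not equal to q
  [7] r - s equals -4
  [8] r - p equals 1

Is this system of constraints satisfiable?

Satisfiable

One satisfying assignment is p = 3, q = 6, r = 4, s = 8.
For the less obvious constraints — constraint 1: r + s = 12; constraint 3: q + p = 9 — and the others hold by inspection.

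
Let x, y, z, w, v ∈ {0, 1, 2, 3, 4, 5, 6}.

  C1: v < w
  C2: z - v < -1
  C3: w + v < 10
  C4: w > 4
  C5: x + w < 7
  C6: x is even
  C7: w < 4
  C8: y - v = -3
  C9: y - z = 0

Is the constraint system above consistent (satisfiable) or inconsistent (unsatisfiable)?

Unsatisfiable

From constraint 4: w ≥ 5. From constraint 7: w ≤ 3. But 3 < 5, so no value of w works.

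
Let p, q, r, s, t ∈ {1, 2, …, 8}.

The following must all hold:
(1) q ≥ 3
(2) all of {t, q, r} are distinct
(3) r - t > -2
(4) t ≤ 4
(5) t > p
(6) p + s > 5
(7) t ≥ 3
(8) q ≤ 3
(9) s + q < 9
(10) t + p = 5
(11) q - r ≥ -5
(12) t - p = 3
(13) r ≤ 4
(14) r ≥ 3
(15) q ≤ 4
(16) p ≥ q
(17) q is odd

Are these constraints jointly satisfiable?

Constraints 1, 4, 7, 13, 14, and 15 confine each of t, q, r to the 2 values {3, 4}.
Constraint 2 requires all 3 of them to be distinct, but only 2 values are available — impossible by the pigeonhole principle.

Unsatisfiable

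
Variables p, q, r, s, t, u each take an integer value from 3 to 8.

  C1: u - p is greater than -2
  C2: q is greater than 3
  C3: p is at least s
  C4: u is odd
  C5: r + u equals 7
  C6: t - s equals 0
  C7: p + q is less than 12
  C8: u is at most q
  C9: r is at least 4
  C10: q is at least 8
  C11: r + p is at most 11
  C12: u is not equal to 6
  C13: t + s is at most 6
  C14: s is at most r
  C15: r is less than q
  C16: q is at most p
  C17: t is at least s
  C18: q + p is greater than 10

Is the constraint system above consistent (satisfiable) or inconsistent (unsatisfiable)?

Unsatisfiable

From constraint 9: r ≥ 4. From constraints 10 and 16: p ≥ q ≥ 8. Hence r + p ≥ 12. But constraint 11 requires r + p ≤ 11, and 11 < 12. Contradiction.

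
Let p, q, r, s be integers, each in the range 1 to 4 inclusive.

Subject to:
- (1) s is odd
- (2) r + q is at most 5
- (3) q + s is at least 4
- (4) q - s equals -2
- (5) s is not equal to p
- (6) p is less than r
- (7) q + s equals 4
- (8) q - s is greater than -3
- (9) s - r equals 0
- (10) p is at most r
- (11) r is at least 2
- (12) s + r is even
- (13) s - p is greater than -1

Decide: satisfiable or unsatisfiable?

Take p = 2, q = 1, r = 3, s = 3. Then constraint 2: r + q = 4; constraint 3: q + s = 4; constraint 4: q - s = -2, and every other listed constraint is also met.

Satisfiable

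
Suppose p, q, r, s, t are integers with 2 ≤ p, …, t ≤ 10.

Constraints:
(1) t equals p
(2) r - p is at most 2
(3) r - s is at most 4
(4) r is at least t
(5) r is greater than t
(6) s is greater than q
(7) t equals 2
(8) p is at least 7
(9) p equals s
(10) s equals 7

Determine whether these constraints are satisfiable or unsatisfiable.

Constraint 7 fixes t = 2 and constraint 10 fixes s = 7. Constraints 1 and 9 give t = p = s, so t = s. But 2 ≠ 7 — contradiction.

Unsatisfiable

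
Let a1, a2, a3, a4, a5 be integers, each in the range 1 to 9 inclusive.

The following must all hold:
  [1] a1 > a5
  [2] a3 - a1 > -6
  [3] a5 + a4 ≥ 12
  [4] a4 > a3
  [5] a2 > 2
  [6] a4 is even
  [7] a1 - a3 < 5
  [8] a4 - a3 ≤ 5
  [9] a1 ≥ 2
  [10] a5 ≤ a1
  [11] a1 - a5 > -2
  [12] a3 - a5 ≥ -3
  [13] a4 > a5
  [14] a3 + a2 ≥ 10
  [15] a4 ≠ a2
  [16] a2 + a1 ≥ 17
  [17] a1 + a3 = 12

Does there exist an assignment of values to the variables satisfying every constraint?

The assignment a1 = 8, a2 = 9, a3 = 4, a4 = 8, a5 = 7 works:
  constraint 2 holds since a3 - a1 = -4.
  constraint 3 holds since a5 + a4 = 15.
  constraint 7 holds since a1 - a3 = 4.
The rest check out directly.

Satisfiable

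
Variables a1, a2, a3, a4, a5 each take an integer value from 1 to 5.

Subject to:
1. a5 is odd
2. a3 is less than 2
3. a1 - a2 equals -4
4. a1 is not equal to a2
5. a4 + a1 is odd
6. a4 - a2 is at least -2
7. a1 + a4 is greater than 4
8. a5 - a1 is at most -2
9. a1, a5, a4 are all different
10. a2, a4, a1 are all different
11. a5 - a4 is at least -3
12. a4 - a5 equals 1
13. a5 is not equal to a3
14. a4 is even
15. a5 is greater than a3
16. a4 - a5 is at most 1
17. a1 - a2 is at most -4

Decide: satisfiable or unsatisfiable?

Constraints 6, 8, 11, and 17 give a1 − a5 ≥ 2, a5 − a4 ≥ -3, a4 − a2 ≥ -2, a2 − a1 ≥ 4.
Adding all 4 inequalities: the left sides telescope to 0, and the right sides sum to 2 + (-3) + (-2) + 4 = 1. So 0 ≥ 1, which is false.

Unsatisfiable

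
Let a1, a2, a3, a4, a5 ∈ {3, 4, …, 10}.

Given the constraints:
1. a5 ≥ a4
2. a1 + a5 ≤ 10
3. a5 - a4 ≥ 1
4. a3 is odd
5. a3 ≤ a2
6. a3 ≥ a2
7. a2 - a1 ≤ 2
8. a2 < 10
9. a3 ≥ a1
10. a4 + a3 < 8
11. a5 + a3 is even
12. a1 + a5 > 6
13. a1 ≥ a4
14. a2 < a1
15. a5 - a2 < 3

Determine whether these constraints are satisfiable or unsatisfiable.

Constraints 5, 9, and 14 give a1 ≤ a3, a3 ≤ a2, a2 < a1. Chaining: a1 ≤ a3 ≤ a2 < a1, which forces a1 < a1 — impossible.

Unsatisfiable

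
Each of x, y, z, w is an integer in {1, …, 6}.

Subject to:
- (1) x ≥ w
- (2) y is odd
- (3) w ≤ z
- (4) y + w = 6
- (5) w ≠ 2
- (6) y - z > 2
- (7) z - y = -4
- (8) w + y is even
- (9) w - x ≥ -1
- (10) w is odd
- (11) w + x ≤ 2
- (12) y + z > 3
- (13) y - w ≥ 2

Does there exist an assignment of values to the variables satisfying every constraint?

Satisfiable

The assignment x = 1, y = 5, z = 1, w = 1 works:
  constraint 4 holds since y + w = 6.
  constraint 6 holds since y - z = 4.
The rest check out directly.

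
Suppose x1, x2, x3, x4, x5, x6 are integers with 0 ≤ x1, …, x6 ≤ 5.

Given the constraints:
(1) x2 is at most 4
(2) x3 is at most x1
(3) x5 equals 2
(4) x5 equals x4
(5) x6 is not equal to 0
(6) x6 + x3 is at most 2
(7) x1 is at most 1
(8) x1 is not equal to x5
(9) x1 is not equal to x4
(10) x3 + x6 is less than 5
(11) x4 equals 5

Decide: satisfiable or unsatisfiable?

Constraint 3 fixes x5 = 2 and constraint 11 fixes x4 = 5, but constraint 4 requires x5 = x4. Since 2 ≠ 5, contradiction.

Unsatisfiable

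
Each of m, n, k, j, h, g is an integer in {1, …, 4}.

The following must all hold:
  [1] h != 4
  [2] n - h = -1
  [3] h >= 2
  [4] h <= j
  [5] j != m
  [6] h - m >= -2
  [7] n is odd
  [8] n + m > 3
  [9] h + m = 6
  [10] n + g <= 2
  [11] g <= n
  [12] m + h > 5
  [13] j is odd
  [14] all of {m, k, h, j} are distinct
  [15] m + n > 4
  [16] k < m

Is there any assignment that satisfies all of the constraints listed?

Satisfiable

The assignment m = 4, n = 1, k = 1, j = 3, h = 2, g = 1 works:
  constraint 2 holds since n - h = -1.
  constraint 6 holds since h - m = -2.
The rest check out directly.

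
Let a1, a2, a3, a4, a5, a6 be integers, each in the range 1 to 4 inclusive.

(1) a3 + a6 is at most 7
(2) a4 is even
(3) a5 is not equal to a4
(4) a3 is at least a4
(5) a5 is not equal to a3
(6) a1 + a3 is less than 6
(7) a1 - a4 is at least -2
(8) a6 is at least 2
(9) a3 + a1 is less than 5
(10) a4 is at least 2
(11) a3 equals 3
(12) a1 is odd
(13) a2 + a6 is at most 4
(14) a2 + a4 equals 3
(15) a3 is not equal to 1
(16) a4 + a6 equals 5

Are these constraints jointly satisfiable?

Satisfiable

Take a1 = 1, a2 = 1, a3 = 3, a4 = 2, a5 = 4, a6 = 3. Then constraint 1: a3 + a6 = 6; constraint 6: a1 + a3 = 4, and every other listed constraint is also met.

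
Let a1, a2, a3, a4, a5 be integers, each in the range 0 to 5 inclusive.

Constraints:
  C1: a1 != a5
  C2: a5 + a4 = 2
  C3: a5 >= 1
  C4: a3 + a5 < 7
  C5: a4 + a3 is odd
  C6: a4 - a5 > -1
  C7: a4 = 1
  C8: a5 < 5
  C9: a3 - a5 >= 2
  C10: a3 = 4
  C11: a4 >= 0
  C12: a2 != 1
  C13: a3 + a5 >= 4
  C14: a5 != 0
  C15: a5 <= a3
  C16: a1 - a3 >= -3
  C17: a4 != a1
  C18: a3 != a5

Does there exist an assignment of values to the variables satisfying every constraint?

Satisfiable

One satisfying assignment is a1 = 4, a2 = 4, a3 = 4, a4 = 1, a5 = 1.
For the less obvious constraints — constraint 2: a5 + a4 = 2; constraint 4: a3 + a5 = 5; constraint 6: a4 - a5 = 0 — and the others hold by inspection.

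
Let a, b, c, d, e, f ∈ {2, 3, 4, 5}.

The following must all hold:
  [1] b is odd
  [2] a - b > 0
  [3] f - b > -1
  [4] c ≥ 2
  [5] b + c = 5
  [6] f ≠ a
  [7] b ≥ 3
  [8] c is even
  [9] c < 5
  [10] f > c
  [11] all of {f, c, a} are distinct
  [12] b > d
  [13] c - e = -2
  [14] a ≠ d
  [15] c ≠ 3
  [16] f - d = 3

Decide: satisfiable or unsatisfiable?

Satisfiable

The assignment a = 4, b = 3, c = 2, d = 2, e = 4, f = 5 works:
  constraint 2 holds since a - b = 1.
  constraint 3 holds since f - b = 2.
The rest check out directly.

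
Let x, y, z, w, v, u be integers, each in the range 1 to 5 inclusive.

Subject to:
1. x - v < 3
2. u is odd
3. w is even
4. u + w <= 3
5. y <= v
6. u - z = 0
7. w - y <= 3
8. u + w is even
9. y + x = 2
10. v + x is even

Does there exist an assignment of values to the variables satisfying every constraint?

Unsatisfiable

Constraint 2 makes u odd and constraint 3 makes w even, so u + w must be odd. Constraint 8 says u + w is even — contradiction.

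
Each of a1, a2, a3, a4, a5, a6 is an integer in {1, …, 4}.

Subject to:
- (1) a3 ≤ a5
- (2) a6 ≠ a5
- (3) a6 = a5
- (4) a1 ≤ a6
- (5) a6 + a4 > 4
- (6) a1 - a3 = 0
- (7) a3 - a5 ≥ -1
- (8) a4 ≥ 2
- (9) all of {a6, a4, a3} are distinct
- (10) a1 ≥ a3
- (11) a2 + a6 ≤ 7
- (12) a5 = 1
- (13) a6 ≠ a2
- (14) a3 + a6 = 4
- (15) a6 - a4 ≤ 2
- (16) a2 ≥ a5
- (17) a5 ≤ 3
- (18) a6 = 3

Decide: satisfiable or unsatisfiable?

Unsatisfiable

Constraint 18 fixes a6 = 3 and constraint 12 fixes a5 = 1, but constraint 3 requires a6 = a5. Since 3 ≠ 1, contradiction.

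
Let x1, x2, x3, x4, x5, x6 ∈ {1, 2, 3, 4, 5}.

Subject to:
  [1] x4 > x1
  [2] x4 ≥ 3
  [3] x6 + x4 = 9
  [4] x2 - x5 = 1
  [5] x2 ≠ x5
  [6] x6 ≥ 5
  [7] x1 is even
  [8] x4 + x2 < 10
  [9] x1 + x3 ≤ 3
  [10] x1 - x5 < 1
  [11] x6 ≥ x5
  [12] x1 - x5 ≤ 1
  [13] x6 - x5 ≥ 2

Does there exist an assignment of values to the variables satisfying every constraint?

Take x1 = 2, x2 = 3, x3 = 1, x4 = 4, x5 = 2, x6 = 5. Then constraint 3: x6 + x4 = 9; constraint 4: x2 - x5 = 1; constraint 8: x4 + x2 = 7, and every other listed constraint is also met.

Satisfiable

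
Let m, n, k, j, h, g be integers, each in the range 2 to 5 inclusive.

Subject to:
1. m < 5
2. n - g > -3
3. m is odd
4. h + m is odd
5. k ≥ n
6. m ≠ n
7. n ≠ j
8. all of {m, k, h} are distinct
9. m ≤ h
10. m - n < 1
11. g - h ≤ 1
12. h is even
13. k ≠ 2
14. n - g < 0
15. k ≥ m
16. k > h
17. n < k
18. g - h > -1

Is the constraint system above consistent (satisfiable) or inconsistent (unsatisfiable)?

Setting (m, n, k, j, h, g) = (3, 4, 5, 2, 4, 5) satisfies everything: constraint 2: n - g = -1; constraint 10: m - n = -1, and the others follow.

Satisfiable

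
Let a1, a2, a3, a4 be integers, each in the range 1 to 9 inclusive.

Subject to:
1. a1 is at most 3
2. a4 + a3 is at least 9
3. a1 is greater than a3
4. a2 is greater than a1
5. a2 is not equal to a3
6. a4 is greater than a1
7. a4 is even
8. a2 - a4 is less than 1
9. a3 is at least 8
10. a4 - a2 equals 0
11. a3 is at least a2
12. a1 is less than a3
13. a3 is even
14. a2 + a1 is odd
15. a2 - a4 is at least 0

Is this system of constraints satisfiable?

Unsatisfiable

Constraints 3, 6, 11, and 15 give a2 ≤ a3, a3 < a1, a1 < a4, a4 ≤ a2. Chaining: a2 ≤ a3 < a1 < a4 ≤ a2, which forces a2 < a2 — impossible.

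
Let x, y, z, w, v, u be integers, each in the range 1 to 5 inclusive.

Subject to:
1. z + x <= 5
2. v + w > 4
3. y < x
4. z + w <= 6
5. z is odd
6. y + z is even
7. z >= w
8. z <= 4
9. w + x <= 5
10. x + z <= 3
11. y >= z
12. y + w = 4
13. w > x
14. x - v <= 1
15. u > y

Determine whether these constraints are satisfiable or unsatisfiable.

Unsatisfiable

Constraints 3, 7, 11, and 13 give y < x, x < w, w ≤ z, z ≤ y. Chaining: y < x < w ≤ z ≤ y, which forces y < y — impossible.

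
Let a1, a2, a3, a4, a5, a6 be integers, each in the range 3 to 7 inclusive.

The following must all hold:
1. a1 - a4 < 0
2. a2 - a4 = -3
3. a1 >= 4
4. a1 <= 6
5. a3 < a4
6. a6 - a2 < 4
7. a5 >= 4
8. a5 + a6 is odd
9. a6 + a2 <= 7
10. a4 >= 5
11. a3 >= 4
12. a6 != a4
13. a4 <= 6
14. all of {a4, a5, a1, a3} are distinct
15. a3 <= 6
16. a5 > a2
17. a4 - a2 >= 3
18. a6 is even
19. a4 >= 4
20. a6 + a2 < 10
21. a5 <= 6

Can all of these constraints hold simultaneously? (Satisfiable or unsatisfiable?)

Constraints 3, 4, 7, 11, 13, 15, 19, and 21 confine each of a4, a5, a1, a3 to the 3 values {4, …, 6}.
Constraint 14 requires all 4 of them to be distinct, but only 3 values are available — impossible by the pigeonhole principle.

Unsatisfiable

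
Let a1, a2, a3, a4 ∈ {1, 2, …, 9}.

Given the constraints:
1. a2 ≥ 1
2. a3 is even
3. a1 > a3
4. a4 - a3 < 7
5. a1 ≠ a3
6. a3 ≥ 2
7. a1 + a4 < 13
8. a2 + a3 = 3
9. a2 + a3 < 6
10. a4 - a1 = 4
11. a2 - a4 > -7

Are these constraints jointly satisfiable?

One satisfying assignment is a1 = 3, a2 = 1, a3 = 2, a4 = 7.
For the less obvious constraints — constraint 4: a4 - a3 = 5; constraint 7: a1 + a4 = 10 — and the others hold by inspection.

Satisfiable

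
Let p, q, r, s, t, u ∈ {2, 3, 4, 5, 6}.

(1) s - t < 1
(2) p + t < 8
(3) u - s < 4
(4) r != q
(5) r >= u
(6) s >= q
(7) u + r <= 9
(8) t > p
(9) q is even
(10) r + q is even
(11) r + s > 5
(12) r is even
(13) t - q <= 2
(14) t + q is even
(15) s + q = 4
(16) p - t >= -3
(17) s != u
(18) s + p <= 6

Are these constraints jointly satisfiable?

One satisfying assignment is p = 3, q = 2, r = 6, s = 2, t = 4, u = 3.
For the less obvious constraints — constraint 1: s - t = -2; constraint 2: p + t = 7 — and the others hold by inspection.

Satisfiable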